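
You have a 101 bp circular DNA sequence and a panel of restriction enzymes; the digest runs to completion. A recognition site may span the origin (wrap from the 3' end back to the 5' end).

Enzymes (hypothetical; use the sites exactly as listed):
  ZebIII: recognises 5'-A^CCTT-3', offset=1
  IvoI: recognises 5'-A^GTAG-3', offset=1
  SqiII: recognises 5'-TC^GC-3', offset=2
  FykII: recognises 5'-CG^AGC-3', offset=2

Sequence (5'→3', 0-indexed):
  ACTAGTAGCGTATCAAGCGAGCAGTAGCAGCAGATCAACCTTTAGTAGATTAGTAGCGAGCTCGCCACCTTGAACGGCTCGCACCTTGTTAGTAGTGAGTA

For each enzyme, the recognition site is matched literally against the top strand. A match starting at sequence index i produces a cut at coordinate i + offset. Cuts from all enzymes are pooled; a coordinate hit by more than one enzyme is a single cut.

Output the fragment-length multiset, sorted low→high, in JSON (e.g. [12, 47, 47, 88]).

Site scan:
  ZebIII ACCTT/1: at [37, 66, 82] ⇒ [38, 67, 83]
  IvoI AGTAG/1: at [3, 22, 43, 51, 90] ⇒ [4, 23, 44, 52, 91]
  SqiII TCGC/2: at [61, 78] ⇒ [63, 80]
  FykII CGAGC/2: at [17, 56] ⇒ [19, 58]

All cut coordinates (distinct, sorted): [4, 19, 23, 38, 44, 52, 58, 63, 67, 80, 83, 91]

Fragments:
  4→19: 15 bp
  19→23: 4 bp
  23→38: 15 bp
  38→44: 6 bp
  44→52: 8 bp
  52→58: 6 bp
  58→63: 5 bp
  63→67: 4 bp
  67→80: 13 bp
  80→83: 3 bp
  83→91: 8 bp
  91→4 (wrap): 101-91+4 = 14 bp

[3,4,4,5,6,6,8,8,13,14,15,15]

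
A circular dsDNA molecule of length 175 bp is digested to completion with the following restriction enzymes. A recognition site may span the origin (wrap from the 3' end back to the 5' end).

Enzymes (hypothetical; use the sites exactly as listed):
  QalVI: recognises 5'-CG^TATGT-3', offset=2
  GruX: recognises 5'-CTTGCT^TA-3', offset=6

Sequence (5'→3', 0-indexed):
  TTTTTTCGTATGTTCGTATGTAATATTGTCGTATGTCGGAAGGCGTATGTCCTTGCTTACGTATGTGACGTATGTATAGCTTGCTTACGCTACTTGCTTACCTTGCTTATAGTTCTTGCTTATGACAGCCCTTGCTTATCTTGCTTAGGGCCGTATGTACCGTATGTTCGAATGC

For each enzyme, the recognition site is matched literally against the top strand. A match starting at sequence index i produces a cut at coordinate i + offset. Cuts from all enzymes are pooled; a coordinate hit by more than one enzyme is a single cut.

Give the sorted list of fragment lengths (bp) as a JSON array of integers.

Site scan:
  QalVI CGTATGT/2: at [6, 14, 29, 43, 59, 68, 151, 160] ⇒ [8, 16, 31, 45, 61, 70, 153, 162]
  GruX CTTGCTTA/6: at [51, 79, 92, 101, 114, 130, 139] ⇒ [57, 85, 98, 107, 120, 136, 145]

Pooled cuts: [8, 16, 31, 45, 57, 61, 70, 85, 98, 107, 120, 136, 145, 153, 162]

Fragment lengths:
  8→16: 8 bp
  16→31: 15 bp
  31→45: 14 bp
  45→57: 12 bp
  57→61: 4 bp
  61→70: 9 bp
  70→85: 15 bp
  85→98: 13 bp
  98→107: 9 bp
  107→120: 13 bp
  120→136: 16 bp
  136→145: 9 bp
  145→153: 8 bp
  153→162: 9 bp
  162→8 (wrap): 175-162+8 = 21 bp

[4,8,8,9,9,9,9,12,13,13,14,15,15,16,21]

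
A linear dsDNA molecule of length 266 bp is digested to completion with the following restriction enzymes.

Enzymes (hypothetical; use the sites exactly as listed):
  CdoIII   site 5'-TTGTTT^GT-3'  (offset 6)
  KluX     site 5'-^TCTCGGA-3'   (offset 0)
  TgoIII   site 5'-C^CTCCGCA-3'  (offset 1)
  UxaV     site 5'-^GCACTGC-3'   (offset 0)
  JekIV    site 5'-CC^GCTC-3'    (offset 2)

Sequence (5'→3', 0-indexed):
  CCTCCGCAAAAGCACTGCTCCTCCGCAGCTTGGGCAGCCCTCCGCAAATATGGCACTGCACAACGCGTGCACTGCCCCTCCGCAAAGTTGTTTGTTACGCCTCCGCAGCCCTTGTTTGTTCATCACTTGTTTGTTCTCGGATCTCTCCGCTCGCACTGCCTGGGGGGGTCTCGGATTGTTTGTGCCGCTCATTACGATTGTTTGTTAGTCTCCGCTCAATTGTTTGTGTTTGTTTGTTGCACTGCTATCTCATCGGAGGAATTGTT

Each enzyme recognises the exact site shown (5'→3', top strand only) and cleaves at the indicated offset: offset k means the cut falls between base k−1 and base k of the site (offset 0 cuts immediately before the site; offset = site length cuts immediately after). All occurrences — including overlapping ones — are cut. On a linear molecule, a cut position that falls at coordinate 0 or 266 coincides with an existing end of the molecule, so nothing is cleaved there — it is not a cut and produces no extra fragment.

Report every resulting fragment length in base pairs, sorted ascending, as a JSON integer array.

[1,2,3,4,5,7,9,9,10,10,10,12,13,13,14,15,16,16,16,17,17,19,28]

Per-enzyme occurrences:
  CdoIII (TTGTTTGT, off=6): starts [87, 111, 126, 175, 197, 219, 229] → cuts [93, 117, 132, 181, 203, 225, 235]
  KluX (TCTCGGA, off=0): starts [134, 168] → cuts [134, 168]
  TgoIII (CCTCCGCA, off=1): starts [0, 19, 38, 76, 99] → cuts [1, 20, 39, 77, 100]
  UxaV (GCACTGC, off=0): starts [11, 52, 68, 152, 238] → cuts [11, 52, 68, 152, 238]
  JekIV (CCGCTC, off=2): starts [146, 184, 211] → cuts [148, 186, 213]

All cut coordinates (distinct, sorted): [1, 11, 20, 39, 52, 68, 77, 93, 100, 117, 132, 134, 148, 152, 168, 181, 186, 203, 213, 225, 235, 238]

Fragments:
  [0,1): 1 bp
  [1,11): 10 bp
  [11,20): 9 bp
  [20,39): 19 bp
  [39,52): 13 bp
  [52,68): 16 bp
  [68,77): 9 bp
  [77,93): 16 bp
  [93,100): 7 bp
  [100,117): 17 bp
  [117,132): 15 bp
  [132,134): 2 bp
  [134,148): 14 bp
  [148,152): 4 bp
  [152,168): 16 bp
  [168,181): 13 bp
  [181,186): 5 bp
  [186,203): 17 bp
  [203,213): 10 bp
  [213,225): 12 bp
  [225,235): 10 bp
  [235,238): 3 bp
  [238,266): 28 bp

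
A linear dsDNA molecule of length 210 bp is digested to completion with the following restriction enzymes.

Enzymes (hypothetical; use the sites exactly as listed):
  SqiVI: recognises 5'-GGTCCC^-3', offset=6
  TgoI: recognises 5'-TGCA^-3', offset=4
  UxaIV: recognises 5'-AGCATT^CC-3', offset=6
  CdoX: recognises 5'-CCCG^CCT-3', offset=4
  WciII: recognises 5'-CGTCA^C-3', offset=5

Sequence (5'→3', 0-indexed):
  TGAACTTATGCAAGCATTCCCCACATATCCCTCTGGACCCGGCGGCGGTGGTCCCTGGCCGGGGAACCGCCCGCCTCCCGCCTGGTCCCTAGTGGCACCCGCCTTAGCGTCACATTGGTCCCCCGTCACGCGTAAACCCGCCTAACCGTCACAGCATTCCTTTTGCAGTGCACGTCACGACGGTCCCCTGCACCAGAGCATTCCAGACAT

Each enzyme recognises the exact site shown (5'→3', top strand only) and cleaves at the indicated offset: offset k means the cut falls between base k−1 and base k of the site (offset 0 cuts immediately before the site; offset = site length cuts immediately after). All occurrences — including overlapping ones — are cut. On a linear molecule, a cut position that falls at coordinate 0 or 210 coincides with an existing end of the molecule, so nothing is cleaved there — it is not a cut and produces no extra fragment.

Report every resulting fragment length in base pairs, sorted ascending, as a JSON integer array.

Scan for sites:
  SqiVI (GGTCCC, off=6): starts [49, 83, 116, 181] → cuts [55, 89, 122, 187]
  TgoI (TGCA, off=4): starts [8, 163, 168, 188] → cuts [12, 167, 172, 192]
  UxaIV (AGCATTCC, off=6): starts [12, 152, 196] → cuts [18, 158, 202]
  CdoX (CCCGCCT, off=4): starts [69, 76, 97, 136] → cuts [73, 80, 101, 140]
  WciII (CGTCAC, off=5): starts [107, 123, 146, 172] → cuts [112, 128, 151, 177]

Pooled cuts: [12, 18, 55, 73, 80, 89, 101, 112, 122, 128, 140, 151, 158, 167, 172, 177, 187, 192, 202]

Fragments:
  [0,12): 12 bp
  [12,18): 6 bp
  [18,55): 37 bp
  [55,73): 18 bp
  [73,80): 7 bp
  [80,89): 9 bp
  [89,101): 12 bp
  [101,112): 11 bp
  [112,122): 10 bp
  [122,128): 6 bp
  [128,140): 12 bp
  [140,151): 11 bp
  [151,158): 7 bp
  [158,167): 9 bp
  [167,172): 5 bp
  [172,177): 5 bp
  [177,187): 10 bp
  [187,192): 5 bp
  [192,202): 10 bp
  [202,210): 8 bp

[5,5,5,6,6,7,7,8,9,9,10,10,10,11,11,12,12,12,18,37]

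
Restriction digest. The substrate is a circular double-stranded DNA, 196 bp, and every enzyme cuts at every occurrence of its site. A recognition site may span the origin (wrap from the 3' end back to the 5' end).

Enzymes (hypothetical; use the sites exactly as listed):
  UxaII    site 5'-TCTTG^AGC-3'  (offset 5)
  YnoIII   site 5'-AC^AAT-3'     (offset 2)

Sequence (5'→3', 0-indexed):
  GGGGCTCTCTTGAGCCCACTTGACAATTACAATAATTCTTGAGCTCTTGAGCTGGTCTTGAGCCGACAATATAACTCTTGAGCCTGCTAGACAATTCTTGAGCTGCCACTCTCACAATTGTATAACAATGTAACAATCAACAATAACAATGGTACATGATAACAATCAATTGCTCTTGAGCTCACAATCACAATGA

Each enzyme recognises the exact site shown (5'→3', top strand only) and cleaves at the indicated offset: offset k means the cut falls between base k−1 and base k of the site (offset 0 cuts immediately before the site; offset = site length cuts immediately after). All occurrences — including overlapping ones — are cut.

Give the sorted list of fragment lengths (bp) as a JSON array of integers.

[6,6,6,7,7,7,8,8,8,11,11,11,12,12,13,15,15,16,17]

Scan for sites:
  UxaII TCTTGAGC/5: at [7, 36, 44, 55, 75, 95, 173] ⇒ [12, 41, 49, 60, 80, 100, 178]
  YnoIII ACAAT/2: at [22, 28, 65, 90, 113, 124, 132, 139, 145, 161, 183, 189] ⇒ [24, 30, 67, 92, 115, 126, 134, 141, 147, 163, 185, 191]

Pooled cuts: [12, 24, 30, 41, 49, 60, 67, 80, 92, 100, 115, 126, 134, 141, 147, 163, 178, 185, 191]

Fragments:
  12→24: 12 bp
  24→30: 6 bp
  30→41: 11 bp
  41→49: 8 bp
  49→60: 11 bp
  60→67: 7 bp
  67→80: 13 bp
  80→92: 12 bp
  92→100: 8 bp
  100→115: 15 bp
  115→126: 11 bp
  126→134: 8 bp
  134→141: 7 bp
  141→147: 6 bp
  147→163: 16 bp
  163→178: 15 bp
  178→185: 7 bp
  185→191: 6 bp
  191→12 (wrap): 196-191+12 = 17 bp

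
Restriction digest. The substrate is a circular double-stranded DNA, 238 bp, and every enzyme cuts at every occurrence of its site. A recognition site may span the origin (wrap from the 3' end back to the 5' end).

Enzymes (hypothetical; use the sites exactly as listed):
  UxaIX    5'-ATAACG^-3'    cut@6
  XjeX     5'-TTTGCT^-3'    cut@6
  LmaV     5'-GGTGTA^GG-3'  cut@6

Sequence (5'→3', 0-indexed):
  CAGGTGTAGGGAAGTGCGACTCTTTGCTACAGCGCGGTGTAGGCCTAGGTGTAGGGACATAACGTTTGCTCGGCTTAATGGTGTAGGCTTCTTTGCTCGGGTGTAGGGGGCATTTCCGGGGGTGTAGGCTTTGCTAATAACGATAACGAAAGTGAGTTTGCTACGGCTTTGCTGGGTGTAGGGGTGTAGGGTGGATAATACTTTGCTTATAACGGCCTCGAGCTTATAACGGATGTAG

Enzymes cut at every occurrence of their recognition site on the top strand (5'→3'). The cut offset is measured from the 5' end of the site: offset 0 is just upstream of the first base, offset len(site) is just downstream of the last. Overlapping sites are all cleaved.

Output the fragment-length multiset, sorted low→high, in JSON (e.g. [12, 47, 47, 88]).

[6,6,7,7,7,8,8,9,11,11,12,12,13,14,15,15,17,19,20,21]

Per-enzyme occurrences:
  UxaIX (ATAACG, off=6): starts [58, 136, 142, 208, 225] → cuts [64, 142, 148, 214, 231]
  XjeX (TTTGCT, off=6): starts [22, 64, 91, 129, 156, 167, 201] → cuts [28, 70, 97, 135, 162, 173, 207]
  LmaV (GGTGTAGG, off=6): starts [2, 35, 47, 79, 99, 120, 174, 182] → cuts [8, 41, 53, 85, 105, 126, 180, 188]

All cut coordinates (distinct, sorted): [8, 28, 41, 53, 64, 70, 85, 97, 105, 126, 135, 142, 148, 162, 173, 180, 188, 207, 214, 231]

Fragments:
  8→28: 20 bp
  28→41: 13 bp
  41→53: 12 bp
  53→64: 11 bp
  64→70: 6 bp
  70→85: 15 bp
  85→97: 12 bp
  97→105: 8 bp
  105→126: 21 bp
  126→135: 9 bp
  135→142: 7 bp
  142→148: 6 bp
  148→162: 14 bp
  162→173: 11 bp
  173→180: 7 bp
  180→188: 8 bp
  188→207: 19 bp
  207→214: 7 bp
  214→231: 17 bp
  231→8 (wrap): 238-231+8 = 15 bp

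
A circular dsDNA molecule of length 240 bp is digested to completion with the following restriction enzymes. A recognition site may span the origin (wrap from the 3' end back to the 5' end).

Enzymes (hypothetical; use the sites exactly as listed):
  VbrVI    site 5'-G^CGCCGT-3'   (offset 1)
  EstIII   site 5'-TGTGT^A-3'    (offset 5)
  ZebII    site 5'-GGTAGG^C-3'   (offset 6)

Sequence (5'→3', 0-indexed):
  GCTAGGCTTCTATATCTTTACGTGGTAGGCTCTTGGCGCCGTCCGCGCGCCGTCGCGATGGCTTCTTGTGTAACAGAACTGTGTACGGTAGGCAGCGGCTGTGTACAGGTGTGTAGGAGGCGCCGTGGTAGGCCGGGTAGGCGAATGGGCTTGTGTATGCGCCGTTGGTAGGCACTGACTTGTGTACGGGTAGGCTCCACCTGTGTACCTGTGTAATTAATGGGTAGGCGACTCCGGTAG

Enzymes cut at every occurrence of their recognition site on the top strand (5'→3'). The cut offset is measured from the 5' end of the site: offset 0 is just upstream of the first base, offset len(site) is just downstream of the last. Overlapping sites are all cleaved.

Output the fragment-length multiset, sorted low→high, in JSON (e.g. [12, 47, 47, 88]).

Scan for sites:
  VbrVI (GCGCCGT, off=1): starts [35, 46, 119, 158] → cuts [36, 47, 120, 159]
  EstIII (TGTGTA, off=5): starts [66, 79, 99, 109, 151, 180, 201, 209] → cuts [71, 84, 104, 114, 156, 185, 206, 214]
  ZebII (GGTAGGC, off=6): starts [23, 86, 126, 135, 166, 188, 222, 235] → cuts [1, 29, 92, 132, 141, 172, 194, 228]

Pooled cuts: [1, 29, 36, 47, 71, 84, 92, 104, 114, 120, 132, 141, 156, 159, 172, 185, 194, 206, 214, 228]

Fragments:
  1→29: 28 bp
  29→36: 7 bp
  36→47: 11 bp
  47→71: 24 bp
  71→84: 13 bp
  84→92: 8 bp
  92→104: 12 bp
  104→114: 10 bp
  114→120: 6 bp
  120→132: 12 bp
  132→141: 9 bp
  141→156: 15 bp
  156→159: 3 bp
  159→172: 13 bp
  172→185: 13 bp
  185→194: 9 bp
  194→206: 12 bp
  206→214: 8 bp
  214→228: 14 bp
  228→1 (wrap): 240-228+1 = 13 bp

[3,6,7,8,8,9,9,10,11,12,12,12,13,13,13,13,14,15,24,28]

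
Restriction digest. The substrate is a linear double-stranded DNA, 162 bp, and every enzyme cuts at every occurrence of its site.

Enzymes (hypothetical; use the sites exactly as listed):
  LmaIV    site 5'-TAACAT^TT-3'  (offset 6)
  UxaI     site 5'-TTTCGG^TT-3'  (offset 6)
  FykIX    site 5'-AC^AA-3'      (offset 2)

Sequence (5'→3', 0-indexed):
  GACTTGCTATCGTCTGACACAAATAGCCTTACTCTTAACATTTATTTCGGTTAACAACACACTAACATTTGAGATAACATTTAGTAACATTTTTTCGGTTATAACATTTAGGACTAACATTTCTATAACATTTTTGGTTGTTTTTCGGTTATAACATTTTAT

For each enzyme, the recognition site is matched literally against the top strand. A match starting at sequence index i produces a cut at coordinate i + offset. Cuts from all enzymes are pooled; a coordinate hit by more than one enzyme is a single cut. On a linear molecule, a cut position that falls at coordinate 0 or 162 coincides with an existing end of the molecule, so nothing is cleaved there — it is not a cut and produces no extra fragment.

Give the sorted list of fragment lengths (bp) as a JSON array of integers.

Scan for sites:
  LmaIV (TAACATTT, off=6): starts [35, 62, 74, 84, 101, 114, 125, 151] → cuts [41, 68, 80, 90, 107, 120, 131, 157]
  UxaI (TTTCGGTT, off=6): starts [44, 92, 142] → cuts [50, 98, 148]
  FykIX (ACAA, off=2): starts [18, 53] → cuts [20, 55]

All cut coordinates (distinct, sorted): [20, 41, 50, 55, 68, 80, 90, 98, 107, 120, 131, 148, 157]

Fragment lengths:
  [0,20): 20 bp
  [20,41): 21 bp
  [41,50): 9 bp
  [50,55): 5 bp
  [55,68): 13 bp
  [68,80): 12 bp
  [80,90): 10 bp
  [90,98): 8 bp
  [98,107): 9 bp
  [107,120): 13 bp
  [120,131): 11 bp
  [131,148): 17 bp
  [148,157): 9 bp
  [157,162): 5 bp

[5,5,8,9,9,9,10,11,12,13,13,17,20,21]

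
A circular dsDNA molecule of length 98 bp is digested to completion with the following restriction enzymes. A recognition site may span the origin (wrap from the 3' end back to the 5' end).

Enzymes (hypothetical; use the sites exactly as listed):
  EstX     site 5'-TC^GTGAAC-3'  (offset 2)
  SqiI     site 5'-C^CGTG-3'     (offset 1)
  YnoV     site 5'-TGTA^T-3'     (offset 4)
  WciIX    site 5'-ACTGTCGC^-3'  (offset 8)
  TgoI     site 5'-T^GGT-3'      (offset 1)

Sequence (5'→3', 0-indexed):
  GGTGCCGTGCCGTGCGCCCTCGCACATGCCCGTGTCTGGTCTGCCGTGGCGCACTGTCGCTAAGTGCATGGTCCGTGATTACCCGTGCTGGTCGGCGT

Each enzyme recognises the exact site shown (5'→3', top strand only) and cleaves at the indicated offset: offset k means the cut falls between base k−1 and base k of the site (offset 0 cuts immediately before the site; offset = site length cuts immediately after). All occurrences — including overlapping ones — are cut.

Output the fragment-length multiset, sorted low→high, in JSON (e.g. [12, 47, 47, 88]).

[4,5,5,6,7,7,9,9,10,16,20]

Scan for sites:
  EstX (TCGTGAAC, off=2): no sites
  SqiI CCGTG/1: at [4, 9, 29, 43, 72, 82] ⇒ [5, 10, 30, 44, 73, 83]
  YnoV (TGTAT, off=4): no sites
  WciIX ACTGTCGC/8: at [52] ⇒ [60]
  TgoI TGGT/1: at [36, 68, 88, 97] ⇒ [0, 37, 69, 89]

All cut coordinates (distinct, sorted): [0, 5, 10, 30, 37, 44, 60, 69, 73, 83, 89]

Fragment lengths:
  0→5: 5 bp
  5→10: 5 bp
  10→30: 20 bp
  30→37: 7 bp
  37→44: 7 bp
  44→60: 16 bp
  60→69: 9 bp
  69→73: 4 bp
  73→83: 10 bp
  83→89: 6 bp
  89→0 (wrap): 98-89+0 = 9 bp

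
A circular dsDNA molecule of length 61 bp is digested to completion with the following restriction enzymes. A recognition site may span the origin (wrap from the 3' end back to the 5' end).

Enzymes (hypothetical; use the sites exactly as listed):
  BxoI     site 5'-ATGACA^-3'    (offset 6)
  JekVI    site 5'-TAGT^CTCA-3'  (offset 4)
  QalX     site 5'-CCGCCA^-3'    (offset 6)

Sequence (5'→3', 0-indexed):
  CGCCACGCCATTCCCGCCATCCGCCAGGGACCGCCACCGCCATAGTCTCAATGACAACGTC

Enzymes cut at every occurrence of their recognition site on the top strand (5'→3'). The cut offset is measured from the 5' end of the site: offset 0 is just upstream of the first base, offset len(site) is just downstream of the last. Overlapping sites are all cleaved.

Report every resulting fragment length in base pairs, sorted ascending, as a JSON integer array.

Site scan:
  BxoI ATGACA/6: at [50] ⇒ [56]
  JekVI TAGTCTCA/4: at [42] ⇒ [46]
  QalX CCGCCA/6: at [13, 20, 30, 36, 60] ⇒ [5, 19, 26, 36, 42]

Pooled cuts: [5, 19, 26, 36, 42, 46, 56]

Fragments:
  5→19: 14 bp
  19→26: 7 bp
  26→36: 10 bp
  36→42: 6 bp
  42→46: 4 bp
  46→56: 10 bp
  56→5 (wrap): 61-56+5 = 10 bp

[4,6,7,10,10,10,14]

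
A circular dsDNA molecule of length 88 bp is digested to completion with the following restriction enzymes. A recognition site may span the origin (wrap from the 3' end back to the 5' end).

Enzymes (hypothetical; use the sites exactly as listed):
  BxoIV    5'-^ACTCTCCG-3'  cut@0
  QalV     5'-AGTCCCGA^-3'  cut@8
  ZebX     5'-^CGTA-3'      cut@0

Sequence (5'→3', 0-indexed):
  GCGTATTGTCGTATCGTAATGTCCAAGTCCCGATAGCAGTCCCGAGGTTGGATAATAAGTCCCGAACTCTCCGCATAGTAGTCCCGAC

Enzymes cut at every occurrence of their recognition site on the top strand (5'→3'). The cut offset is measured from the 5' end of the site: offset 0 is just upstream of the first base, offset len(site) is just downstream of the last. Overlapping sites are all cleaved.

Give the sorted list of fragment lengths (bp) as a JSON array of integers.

[2,5,8,12,19,20,22]

Per-enzyme occurrences:
  BxoIV (ACTCTCCG, off=0): starts [65] → cuts [65]
  QalV (AGTCCCGA, off=8): starts [25, 37, 57, 79] → cuts [33, 45, 65, 87]
  ZebX (CGTA, off=0): starts [1, 9, 14] → cuts [1, 9, 14]

All cut coordinates (distinct, sorted): [1, 9, 14, 33, 45, 65, 87]

Fragment lengths:
  1→9: 8 bp
  9→14: 5 bp
  14→33: 19 bp
  33→45: 12 bp
  45→65: 20 bp
  65→87: 22 bp
  87→1 (wrap): 88-87+1 = 2 bp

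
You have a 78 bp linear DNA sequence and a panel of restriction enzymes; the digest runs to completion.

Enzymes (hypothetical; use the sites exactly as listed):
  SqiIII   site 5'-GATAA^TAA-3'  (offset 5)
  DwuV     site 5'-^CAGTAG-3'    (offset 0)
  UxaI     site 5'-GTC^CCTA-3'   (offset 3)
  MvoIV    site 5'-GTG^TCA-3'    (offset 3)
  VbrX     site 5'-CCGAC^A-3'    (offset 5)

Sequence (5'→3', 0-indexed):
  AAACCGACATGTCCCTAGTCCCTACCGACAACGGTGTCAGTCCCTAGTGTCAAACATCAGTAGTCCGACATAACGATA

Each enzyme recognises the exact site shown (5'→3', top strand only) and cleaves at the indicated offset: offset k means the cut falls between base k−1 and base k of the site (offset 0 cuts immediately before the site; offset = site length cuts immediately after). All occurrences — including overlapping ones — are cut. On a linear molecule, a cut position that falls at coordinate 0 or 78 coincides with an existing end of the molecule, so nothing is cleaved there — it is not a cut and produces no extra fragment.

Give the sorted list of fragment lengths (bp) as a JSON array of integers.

[5,6,7,7,7,8,8,9,9,12]

Per-enzyme occurrences:
  SqiIII (GATAATAA, off=5): no sites
  DwuV CAGTAG/0: at [57] ⇒ [57]
  UxaI GTCCCTA/3: at [10, 17, 39] ⇒ [13, 20, 42]
  MvoIV GTGTCA/3: at [33, 46] ⇒ [36, 49]
  VbrX CCGACA/5: at [3, 24, 64] ⇒ [8, 29, 69]

All cut coordinates (distinct, sorted): [8, 13, 20, 29, 36, 42, 49, 57, 69]

Fragment lengths:
  [0,8): 8 bp
  [8,13): 5 bp
  [13,20): 7 bp
  [20,29): 9 bp
  [29,36): 7 bp
  [36,42): 6 bp
  [42,49): 7 bp
  [49,57): 8 bp
  [57,69): 12 bp
  [69,78): 9 bp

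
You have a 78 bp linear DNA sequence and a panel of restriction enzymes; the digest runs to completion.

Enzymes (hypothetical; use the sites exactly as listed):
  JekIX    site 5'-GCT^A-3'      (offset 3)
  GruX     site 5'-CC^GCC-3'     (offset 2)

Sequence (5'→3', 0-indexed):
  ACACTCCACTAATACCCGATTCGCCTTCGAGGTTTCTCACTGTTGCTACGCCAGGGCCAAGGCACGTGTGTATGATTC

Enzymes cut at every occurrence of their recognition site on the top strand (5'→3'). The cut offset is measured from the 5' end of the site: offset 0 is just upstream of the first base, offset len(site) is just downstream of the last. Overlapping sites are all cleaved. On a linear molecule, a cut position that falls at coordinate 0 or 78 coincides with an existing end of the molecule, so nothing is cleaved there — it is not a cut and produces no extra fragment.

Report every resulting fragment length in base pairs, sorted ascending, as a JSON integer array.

Scan for sites:
  JekIX GCTA/3: at [44] ⇒ [47]
  GruX (CCGCC, off=2): no sites

Pooled cuts: [47]

Fragments:
  [0,47): 47 bp
  [47,78): 31 bp

[31,47]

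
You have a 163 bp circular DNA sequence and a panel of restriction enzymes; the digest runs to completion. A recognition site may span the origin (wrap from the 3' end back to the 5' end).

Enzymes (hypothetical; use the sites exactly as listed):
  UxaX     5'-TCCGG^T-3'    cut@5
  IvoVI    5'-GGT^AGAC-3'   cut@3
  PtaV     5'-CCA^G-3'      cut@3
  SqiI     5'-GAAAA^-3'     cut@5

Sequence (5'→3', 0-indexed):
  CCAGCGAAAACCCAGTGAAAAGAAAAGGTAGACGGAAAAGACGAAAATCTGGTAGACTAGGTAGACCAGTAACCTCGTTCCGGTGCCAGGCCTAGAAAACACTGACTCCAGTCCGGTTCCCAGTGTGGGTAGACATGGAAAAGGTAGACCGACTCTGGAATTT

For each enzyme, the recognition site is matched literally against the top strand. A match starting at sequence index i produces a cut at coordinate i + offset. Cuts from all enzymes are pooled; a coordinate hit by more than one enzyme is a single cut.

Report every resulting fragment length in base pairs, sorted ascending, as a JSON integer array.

Per-enzyme occurrences:
  UxaX (TCCGGT, off=5): starts [78, 111] → cuts [83, 116]
  IvoVI (GGTAGAC, off=3): starts [26, 50, 59, 127, 142] → cuts [29, 53, 62, 130, 145]
  PtaV (CCAG, off=3): starts [0, 11, 65, 85, 107, 119] → cuts [3, 14, 68, 88, 110, 122]
  SqiI (GAAAA, off=5): starts [5, 16, 21, 34, 42, 94, 137] → cuts [10, 21, 26, 39, 47, 99, 142]

All cut coordinates (distinct, sorted): [3, 10, 14, 21, 26, 29, 39, 47, 53, 62, 68, 83, 88, 99, 110, 116, 122, 130, 142, 145]

Fragments:
  3→10: 7 bp
  10→14: 4 bp
  14→21: 7 bp
  21→26: 5 bp
  26→29: 3 bp
  29→39: 10 bp
  39→47: 8 bp
  47→53: 6 bp
  53→62: 9 bp
  62→68: 6 bp
  68→83: 15 bp
  83→88: 5 bp
  88→99: 11 bp
  99→110: 11 bp
  110→116: 6 bp
  116→122: 6 bp
  122→130: 8 bp
  130→142: 12 bp
  142→145: 3 bp
  145→3 (wrap): 163-145+3 = 21 bp

[3,3,4,5,5,6,6,6,6,7,7,8,8,9,10,11,11,12,15,21]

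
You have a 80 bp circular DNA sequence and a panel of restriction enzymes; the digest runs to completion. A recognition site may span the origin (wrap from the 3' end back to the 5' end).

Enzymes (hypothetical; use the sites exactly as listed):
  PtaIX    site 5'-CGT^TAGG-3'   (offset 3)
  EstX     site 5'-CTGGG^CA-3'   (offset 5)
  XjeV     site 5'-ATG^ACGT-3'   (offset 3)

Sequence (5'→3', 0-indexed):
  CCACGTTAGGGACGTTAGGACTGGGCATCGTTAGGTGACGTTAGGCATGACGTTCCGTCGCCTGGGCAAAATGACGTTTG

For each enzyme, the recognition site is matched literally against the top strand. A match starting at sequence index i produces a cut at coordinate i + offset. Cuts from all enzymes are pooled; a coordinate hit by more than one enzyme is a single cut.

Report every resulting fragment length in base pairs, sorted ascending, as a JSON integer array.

[6,7,8,9,10,10,13,17]

Scan for sites:
  PtaIX (CGTTAGG, off=3): starts [3, 12, 28, 38] → cuts [6, 15, 31, 41]
  EstX (CTGGGCA, off=5): starts [20, 61] → cuts [25, 66]
  XjeV (ATGACGT, off=3): starts [46, 70] → cuts [49, 73]

All cut coordinates (distinct, sorted): [6, 15, 25, 31, 41, 49, 66, 73]

Fragment lengths:
  6→15: 9 bp
  15→25: 10 bp
  25→31: 6 bp
  31→41: 10 bp
  41→49: 8 bp
  49→66: 17 bp
  66→73: 7 bp
  73→6 (wrap): 80-73+6 = 13 bp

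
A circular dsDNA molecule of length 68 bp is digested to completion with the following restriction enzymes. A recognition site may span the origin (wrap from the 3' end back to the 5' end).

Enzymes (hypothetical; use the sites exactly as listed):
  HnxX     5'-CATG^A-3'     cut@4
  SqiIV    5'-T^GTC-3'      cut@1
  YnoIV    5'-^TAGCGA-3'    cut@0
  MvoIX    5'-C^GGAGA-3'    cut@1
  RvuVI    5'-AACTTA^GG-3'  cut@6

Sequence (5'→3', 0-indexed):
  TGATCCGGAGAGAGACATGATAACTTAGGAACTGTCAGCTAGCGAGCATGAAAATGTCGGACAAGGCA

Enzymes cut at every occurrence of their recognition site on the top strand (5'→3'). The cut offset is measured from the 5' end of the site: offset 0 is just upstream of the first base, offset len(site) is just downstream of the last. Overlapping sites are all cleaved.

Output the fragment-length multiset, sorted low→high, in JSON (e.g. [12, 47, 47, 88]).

Per-enzyme occurrences:
  HnxX (CATGA, off=4): starts [15, 46, 66] → cuts [2, 19, 50]
  SqiIV (TGTC, off=1): starts [32, 54] → cuts [33, 55]
  YnoIV (TAGCGA, off=0): starts [39] → cuts [39]
  MvoIX (CGGAGA, off=1): starts [5] → cuts [6]
  RvuVI (AACTTAGG, off=6): starts [21] → cuts [27]

Pooled cuts: [2, 6, 19, 27, 33, 39, 50, 55]

Fragment lengths:
  2→6: 4 bp
  6→19: 13 bp
  19→27: 8 bp
  27→33: 6 bp
  33→39: 6 bp
  39→50: 11 bp
  50→55: 5 bp
  55→2 (wrap): 68-55+2 = 15 bp

[4,5,6,6,8,11,13,15]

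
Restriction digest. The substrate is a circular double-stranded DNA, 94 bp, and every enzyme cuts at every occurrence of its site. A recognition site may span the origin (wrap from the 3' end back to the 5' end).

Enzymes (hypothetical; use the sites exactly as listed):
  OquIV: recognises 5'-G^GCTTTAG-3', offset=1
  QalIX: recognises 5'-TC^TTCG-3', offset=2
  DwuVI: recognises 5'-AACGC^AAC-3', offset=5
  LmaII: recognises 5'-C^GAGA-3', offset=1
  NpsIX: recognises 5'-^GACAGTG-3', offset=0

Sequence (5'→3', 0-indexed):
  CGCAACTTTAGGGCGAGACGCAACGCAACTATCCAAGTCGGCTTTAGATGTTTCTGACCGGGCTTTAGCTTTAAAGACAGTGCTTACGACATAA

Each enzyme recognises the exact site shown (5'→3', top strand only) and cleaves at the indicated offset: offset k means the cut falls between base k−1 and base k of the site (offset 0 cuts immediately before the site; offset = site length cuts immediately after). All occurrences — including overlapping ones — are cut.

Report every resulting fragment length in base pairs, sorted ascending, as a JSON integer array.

[11,12,14,14,21,22]

Scan for sites:
  OquIV GGCTTTAG/1: at [39, 60] ⇒ [40, 61]
  QalIX (TCTTCG, off=2): no sites
  DwuVI AACGCAAC/5: at [21, 92] ⇒ [3, 26]
  LmaII CGAGA/1: at [13] ⇒ [14]
  NpsIX GACAGTG/0: at [75] ⇒ [75]

All cut coordinates (distinct, sorted): [3, 14, 26, 40, 61, 75]

Fragment lengths:
  3→14: 11 bp
  14→26: 12 bp
  26→40: 14 bp
  40→61: 21 bp
  61→75: 14 bp
  75→3 (wrap): 94-75+3 = 22 bp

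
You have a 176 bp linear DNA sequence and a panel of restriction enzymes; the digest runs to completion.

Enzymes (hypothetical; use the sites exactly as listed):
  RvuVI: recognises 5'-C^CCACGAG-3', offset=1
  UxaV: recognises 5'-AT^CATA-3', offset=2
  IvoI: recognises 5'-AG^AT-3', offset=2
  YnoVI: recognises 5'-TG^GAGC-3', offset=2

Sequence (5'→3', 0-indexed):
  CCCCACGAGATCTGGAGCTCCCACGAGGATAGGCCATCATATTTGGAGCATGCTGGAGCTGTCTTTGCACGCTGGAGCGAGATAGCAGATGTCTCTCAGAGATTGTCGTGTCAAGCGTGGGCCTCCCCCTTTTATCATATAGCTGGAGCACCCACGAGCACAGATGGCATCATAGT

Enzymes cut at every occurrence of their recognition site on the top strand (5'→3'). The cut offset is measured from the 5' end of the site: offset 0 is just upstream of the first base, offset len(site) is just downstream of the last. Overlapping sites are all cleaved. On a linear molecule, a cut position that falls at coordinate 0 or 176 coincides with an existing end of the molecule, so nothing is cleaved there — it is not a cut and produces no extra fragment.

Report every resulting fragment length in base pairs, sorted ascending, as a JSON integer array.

Site scan:
  RvuVI (CCCACGAG, off=1): starts [1, 19, 150] → cuts [2, 20, 151]
  UxaV (ATCATA, off=2): starts [35, 133, 168] → cuts [37, 135, 170]
  IvoI (AGAT, off=2): starts [7, 79, 86, 99, 161] → cuts [9, 81, 88, 101, 163]
  YnoVI (TGGAGC, off=2): starts [12, 43, 53, 72, 143] → cuts [14, 45, 55, 74, 145]

All cut coordinates (distinct, sorted): [2, 9, 14, 20, 37, 45, 55, 74, 81, 88, 101, 135, 145, 151, 163, 170]

Fragments:
  [0,2): 2 bp
  [2,9): 7 bp
  [9,14): 5 bp
  [14,20): 6 bp
  [20,37): 17 bp
  [37,45): 8 bp
  [45,55): 10 bp
  [55,74): 19 bp
  [74,81): 7 bp
  [81,88): 7 bp
  [88,101): 13 bp
  [101,135): 34 bp
  [135,145): 10 bp
  [145,151): 6 bp
  [151,163): 12 bp
  [163,170): 7 bp
  [170,176): 6 bp

[2,5,6,6,6,7,7,7,7,8,10,10,12,13,17,19,34]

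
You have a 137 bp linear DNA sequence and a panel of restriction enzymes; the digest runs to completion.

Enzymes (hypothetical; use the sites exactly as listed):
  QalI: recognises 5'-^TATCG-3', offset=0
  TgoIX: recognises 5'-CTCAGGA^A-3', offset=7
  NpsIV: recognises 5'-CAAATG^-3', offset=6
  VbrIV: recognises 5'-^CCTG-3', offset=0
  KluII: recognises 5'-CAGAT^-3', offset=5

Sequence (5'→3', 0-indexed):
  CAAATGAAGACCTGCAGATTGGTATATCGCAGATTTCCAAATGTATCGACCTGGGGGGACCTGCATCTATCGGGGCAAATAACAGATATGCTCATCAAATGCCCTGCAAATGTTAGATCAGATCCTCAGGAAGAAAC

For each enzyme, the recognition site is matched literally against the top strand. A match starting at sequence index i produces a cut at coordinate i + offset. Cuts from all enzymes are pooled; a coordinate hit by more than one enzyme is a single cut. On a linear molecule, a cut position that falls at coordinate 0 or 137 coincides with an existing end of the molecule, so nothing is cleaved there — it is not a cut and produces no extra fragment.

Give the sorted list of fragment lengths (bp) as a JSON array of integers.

[1,4,5,6,6,6,8,8,9,9,10,10,10,11,14,20]

Per-enzyme occurrences:
  QalI (TATCG, off=0): starts [24, 43, 67] → cuts [24, 43, 67]
  TgoIX (CTCAGGAA, off=7): starts [124] → cuts [131]
  NpsIV (CAAATG, off=6): starts [0, 37, 95, 106] → cuts [6, 43, 101, 112]
  VbrIV (CCTG, off=0): starts [10, 49, 59, 102] → cuts [10, 49, 59, 102]
  KluII (CAGAT, off=5): starts [14, 29, 82, 118] → cuts [19, 34, 87, 123]

All cut coordinates (distinct, sorted): [6, 10, 19, 24, 34, 43, 49, 59, 67, 87, 101, 102, 112, 123, 131]

Fragments:
  [0,6): 6 bp
  [6,10): 4 bp
  [10,19): 9 bp
  [19,24): 5 bp
  [24,34): 10 bp
  [34,43): 9 bp
  [43,49): 6 bp
  [49,59): 10 bp
  [59,67): 8 bp
  [67,87): 20 bp
  [87,101): 14 bp
  [101,102): 1 bp
  [102,112): 10 bp
  [112,123): 11 bp
  [123,131): 8 bp
  [131,137): 6 bp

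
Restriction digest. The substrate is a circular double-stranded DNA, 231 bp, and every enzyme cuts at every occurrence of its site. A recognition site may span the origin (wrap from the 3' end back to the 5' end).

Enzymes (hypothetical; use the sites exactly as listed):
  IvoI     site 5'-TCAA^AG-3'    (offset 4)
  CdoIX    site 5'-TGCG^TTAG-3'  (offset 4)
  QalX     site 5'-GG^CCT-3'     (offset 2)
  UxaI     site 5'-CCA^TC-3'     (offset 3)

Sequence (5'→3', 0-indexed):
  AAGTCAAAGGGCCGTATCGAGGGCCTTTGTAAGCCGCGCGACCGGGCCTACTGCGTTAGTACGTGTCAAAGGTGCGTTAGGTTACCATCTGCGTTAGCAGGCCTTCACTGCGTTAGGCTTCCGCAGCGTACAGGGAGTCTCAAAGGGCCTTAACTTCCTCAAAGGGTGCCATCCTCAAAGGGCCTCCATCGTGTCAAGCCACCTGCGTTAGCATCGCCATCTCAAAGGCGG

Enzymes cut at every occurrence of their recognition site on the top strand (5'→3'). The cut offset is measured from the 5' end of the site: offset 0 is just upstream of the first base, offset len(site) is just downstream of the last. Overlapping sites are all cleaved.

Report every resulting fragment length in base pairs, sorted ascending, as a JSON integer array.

[4,4,6,6,6,7,7,8,9,9,11,11,12,13,14,15,16,19,23,31]

Site scan:
  IvoI TCAAAG/4: at [3, 65, 139, 158, 174, 221] ⇒ [7, 69, 143, 162, 178, 225]
  CdoIX TGCGTTAG/4: at [51, 72, 89, 108, 203] ⇒ [55, 76, 93, 112, 207]
  QalX GGCCT/2: at [21, 44, 99, 145, 180] ⇒ [23, 46, 101, 147, 182]
  UxaI CCATC/3: at [84, 168, 185, 216] ⇒ [87, 171, 188, 219]

All cut coordinates (distinct, sorted): [7, 23, 46, 55, 69, 76, 87, 93, 101, 112, 143, 147, 162, 171, 178, 182, 188, 207, 219, 225]

Fragments:
  7→23: 16 bp
  23→46: 23 bp
  46→55: 9 bp
  55→69: 14 bp
  69→76: 7 bp
  76→87: 11 bp
  87→93: 6 bp
  93→101: 8 bp
  101→112: 11 bp
  112→143: 31 bp
  143→147: 4 bp
  147→162: 15 bp
  162→171: 9 bp
  171→178: 7 bp
  178→182: 4 bp
  182→188: 6 bp
  188→207: 19 bp
  207→219: 12 bp
  219→225: 6 bp
  225→7 (wrap): 231-225+7 = 13 bp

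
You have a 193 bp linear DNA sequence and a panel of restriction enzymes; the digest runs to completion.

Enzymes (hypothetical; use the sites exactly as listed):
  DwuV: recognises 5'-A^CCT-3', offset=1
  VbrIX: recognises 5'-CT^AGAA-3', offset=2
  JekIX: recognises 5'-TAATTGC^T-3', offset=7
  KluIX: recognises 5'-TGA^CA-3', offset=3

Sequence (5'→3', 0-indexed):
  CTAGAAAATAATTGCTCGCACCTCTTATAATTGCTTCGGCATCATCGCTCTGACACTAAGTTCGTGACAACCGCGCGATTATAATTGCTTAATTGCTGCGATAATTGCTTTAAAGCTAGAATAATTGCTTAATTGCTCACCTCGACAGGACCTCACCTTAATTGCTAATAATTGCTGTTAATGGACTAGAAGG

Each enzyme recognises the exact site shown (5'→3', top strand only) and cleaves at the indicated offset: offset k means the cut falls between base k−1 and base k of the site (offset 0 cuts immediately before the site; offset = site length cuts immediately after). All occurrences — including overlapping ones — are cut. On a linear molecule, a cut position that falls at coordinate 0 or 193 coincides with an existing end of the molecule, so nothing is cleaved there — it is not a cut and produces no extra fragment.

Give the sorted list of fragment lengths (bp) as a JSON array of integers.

Scan for sites:
  DwuV (ACCT, off=1): starts [19, 138, 149, 154] → cuts [20, 139, 150, 155]
  VbrIX (CTAGAA, off=2): starts [0, 115, 185] → cuts [2, 117, 187]
  JekIX (TAATTGCT, off=7): starts [8, 27, 81, 89, 101, 121, 129, 158, 168] → cuts [15, 34, 88, 96, 108, 128, 136, 165, 175]
  KluIX (TGACA, off=3): starts [50, 64] → cuts [53, 67]

Pooled cuts: [2, 15, 20, 34, 53, 67, 88, 96, 108, 117, 128, 136, 139, 150, 155, 165, 175, 187]

Fragment lengths:
  [0,2): 2 bp
  [2,15): 13 bp
  [15,20): 5 bp
  [20,34): 14 bp
  [34,53): 19 bp
  [53,67): 14 bp
  [67,88): 21 bp
  [88,96): 8 bp
  [96,108): 12 bp
  [108,117): 9 bp
  [117,128): 11 bp
  [128,136): 8 bp
  [136,139): 3 bp
  [139,150): 11 bp
  [150,155): 5 bp
  [155,165): 10 bp
  [165,175): 10 bp
  [175,187): 12 bp
  [187,193): 6 bp

[2,3,5,5,6,8,8,9,10,10,11,11,12,12,13,14,14,19,21]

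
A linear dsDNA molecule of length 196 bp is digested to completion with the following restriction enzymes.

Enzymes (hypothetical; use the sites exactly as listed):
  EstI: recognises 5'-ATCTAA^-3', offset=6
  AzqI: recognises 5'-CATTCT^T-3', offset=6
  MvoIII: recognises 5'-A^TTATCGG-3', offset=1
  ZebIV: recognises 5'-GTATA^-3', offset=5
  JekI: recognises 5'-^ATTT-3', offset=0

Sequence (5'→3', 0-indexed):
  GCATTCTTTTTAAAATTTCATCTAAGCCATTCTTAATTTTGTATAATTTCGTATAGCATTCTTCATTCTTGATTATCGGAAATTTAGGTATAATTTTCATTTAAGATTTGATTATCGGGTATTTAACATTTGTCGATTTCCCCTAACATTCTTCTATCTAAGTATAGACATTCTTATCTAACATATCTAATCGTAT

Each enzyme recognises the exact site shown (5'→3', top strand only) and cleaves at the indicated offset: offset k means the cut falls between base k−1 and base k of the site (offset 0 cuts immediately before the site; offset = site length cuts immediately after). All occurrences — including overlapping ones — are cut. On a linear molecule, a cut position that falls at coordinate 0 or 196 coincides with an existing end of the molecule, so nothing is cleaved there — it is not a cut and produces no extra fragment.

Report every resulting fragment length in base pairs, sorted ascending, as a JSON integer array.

[2,3,5,6,6,6,7,7,7,7,7,7,7,8,8,8,9,9,9,9,10,10,11,11,17]

Per-enzyme occurrences:
  EstI (ATCTAA, off=6): starts [19, 155, 175, 184] → cuts [25, 161, 181, 190]
  AzqI (CATTCTT, off=6): starts [1, 27, 56, 63, 146, 168] → cuts [7, 33, 62, 69, 152, 174]
  MvoIII (ATTATCGG, off=1): starts [71, 110] → cuts [72, 111]
  ZebIV (GTATA, off=5): starts [40, 50, 87, 161] → cuts [45, 55, 92, 166]
  JekI (ATTT, off=0): starts [14, 35, 45, 81, 92, 98, 105, 120, 127, 135] → cuts [14, 35, 45, 81, 92, 98, 105, 120, 127, 135]

Pooled cuts: [7, 14, 25, 33, 35, 45, 55, 62, 69, 72, 81, 92, 98, 105, 111, 120, 127, 135, 152, 161, 166, 174, 181, 190]

Fragment lengths:
  [0,7): 7 bp
  [7,14): 7 bp
  [14,25): 11 bp
  [25,33): 8 bp
  [33,35): 2 bp
  [35,45): 10 bp
  [45,55): 10 bp
  [55,62): 7 bp
  [62,69): 7 bp
  [69,72): 3 bp
  [72,81): 9 bp
  [81,92): 11 bp
  [92,98): 6 bp
  [98,105): 7 bp
  [105,111): 6 bp
  [111,120): 9 bp
  [120,127): 7 bp
  [127,135): 8 bp
  [135,152): 17 bp
  [152,161): 9 bp
  [161,166): 5 bp
  [166,174): 8 bp
  [174,181): 7 bp
  [181,190): 9 bp
  [190,196): 6 bp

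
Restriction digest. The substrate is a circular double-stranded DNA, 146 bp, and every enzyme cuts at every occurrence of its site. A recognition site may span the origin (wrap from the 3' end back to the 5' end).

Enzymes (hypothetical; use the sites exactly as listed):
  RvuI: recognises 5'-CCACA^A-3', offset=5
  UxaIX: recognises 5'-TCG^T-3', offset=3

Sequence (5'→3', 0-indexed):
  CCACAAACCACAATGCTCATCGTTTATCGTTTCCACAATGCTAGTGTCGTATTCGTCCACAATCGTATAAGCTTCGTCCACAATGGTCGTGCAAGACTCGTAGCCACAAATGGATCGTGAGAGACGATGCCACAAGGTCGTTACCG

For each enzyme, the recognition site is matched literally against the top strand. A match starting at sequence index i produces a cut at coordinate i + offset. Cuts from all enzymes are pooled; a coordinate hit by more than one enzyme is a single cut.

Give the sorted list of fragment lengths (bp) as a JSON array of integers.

Scan for sites:
  RvuI (CCACAA, off=5): starts [0, 7, 32, 56, 77, 103, 129] → cuts [5, 12, 37, 61, 82, 108, 134]
  UxaIX (TCGT, off=3): starts [19, 26, 46, 52, 62, 73, 86, 97, 114, 137] → cuts [22, 29, 49, 55, 65, 76, 89, 100, 117, 140]

Pooled cuts: [5, 12, 22, 29, 37, 49, 55, 61, 65, 76, 82, 89, 100, 108, 117, 134, 140]

Fragment lengths:
  5→12: 7 bp
  12→22: 10 bp
  22→29: 7 bp
  29→37: 8 bp
  37→49: 12 bp
  49→55: 6 bp
  55→61: 6 bp
  61→65: 4 bp
  65→76: 11 bp
  76→82: 6 bp
  82→89: 7 bp
  89→100: 11 bp
  100→108: 8 bp
  108→117: 9 bp
  117→134: 17 bp
  134→140: 6 bp
  140→5 (wrap): 146-140+5 = 11 bp

[4,6,6,6,6,7,7,7,8,8,9,10,11,11,11,12,17]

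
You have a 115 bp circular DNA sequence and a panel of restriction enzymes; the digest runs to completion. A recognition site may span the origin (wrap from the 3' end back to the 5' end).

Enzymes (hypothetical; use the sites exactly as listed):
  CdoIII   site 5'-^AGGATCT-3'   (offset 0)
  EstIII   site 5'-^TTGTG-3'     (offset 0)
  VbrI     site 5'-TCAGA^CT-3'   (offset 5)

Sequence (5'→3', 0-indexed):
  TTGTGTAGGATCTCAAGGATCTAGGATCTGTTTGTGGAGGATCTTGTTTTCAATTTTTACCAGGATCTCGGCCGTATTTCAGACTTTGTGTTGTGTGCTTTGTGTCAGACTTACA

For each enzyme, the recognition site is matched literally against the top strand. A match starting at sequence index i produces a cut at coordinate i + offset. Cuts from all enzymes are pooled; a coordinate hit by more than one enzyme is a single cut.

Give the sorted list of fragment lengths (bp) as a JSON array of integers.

Per-enzyme occurrences:
  CdoIII (AGGATCT, off=0): starts [6, 15, 22, 37, 61] → cuts [6, 15, 22, 37, 61]
  EstIII (TTGTG, off=0): starts [0, 31, 85, 90, 99] → cuts [0, 31, 85, 90, 99]
  VbrI (TCAGACT, off=5): starts [78, 104] → cuts [83, 109]

All cut coordinates (distinct, sorted): [0, 6, 15, 22, 31, 37, 61, 83, 85, 90, 99, 109]

Fragments:
  0→6: 6 bp
  6→15: 9 bp
  15→22: 7 bp
  22→31: 9 bp
  31→37: 6 bp
  37→61: 24 bp
  61→83: 22 bp
  83→85: 2 bp
  85→90: 5 bp
  90→99: 9 bp
  99→109: 10 bp
  109→0 (wrap): 115-109+0 = 6 bp

[2,5,6,6,6,7,9,9,9,10,22,24]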